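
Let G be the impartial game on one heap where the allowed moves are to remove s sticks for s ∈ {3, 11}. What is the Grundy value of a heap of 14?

Grundy values for subtraction set {3, 11}:
k:     0  1  2  3  4  5  6  7  8  9 10 11 12 13 14
g(k):  0  0  0  1  1  1  0  0  0  1  1  1  2  2  0
So g(14) = 0.

0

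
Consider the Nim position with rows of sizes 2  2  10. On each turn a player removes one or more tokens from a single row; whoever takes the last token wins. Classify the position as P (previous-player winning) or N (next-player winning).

Nim-sum: 2 ⊕ 2 ⊕ 10 = 10.
The nim-sum is 10 ≠ 0, so this is an N-position: the player to move can win.

N-position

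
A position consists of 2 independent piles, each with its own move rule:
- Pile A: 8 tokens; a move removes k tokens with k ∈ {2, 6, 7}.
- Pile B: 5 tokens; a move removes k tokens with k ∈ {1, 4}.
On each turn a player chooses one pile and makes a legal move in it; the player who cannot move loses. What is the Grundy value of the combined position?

2

Grundy values for pile A (subtraction set {2, 6, 7}):
g(0) = mex{} = 0
g(1) = mex{} = 0
g(2) = mex{0} = 1
g(3) = mex{0} = 1
g(4) = mex{1} = 0
g(5) = mex{1} = 0
g(6) = mex{0} = 1
g(7) = mex{0} = 1
g(8) = mex{0,1} = 2
So g(8) = 2.
For pile B, compute g(0), g(1), … with moves {1, 4}:
g(0) = mex{} = 0
g(1) = mex{0} = 1
g(2) = mex{1} = 0
g(3) = mex{0} = 1
g(4) = mex{0,1} = 2
g(5) = mex{1,2} = 0
So g(5) = 0.
By the Sprague-Grundy theorem, the Grundy value of a sum of independent games is the XOR of the component values.
Combined value = 2 ⊕ 0 = 2.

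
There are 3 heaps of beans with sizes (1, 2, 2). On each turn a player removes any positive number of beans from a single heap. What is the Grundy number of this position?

Compute the nim-sum pairwise:
1 ^ 2 = 3
3 ^ 2 = 1

1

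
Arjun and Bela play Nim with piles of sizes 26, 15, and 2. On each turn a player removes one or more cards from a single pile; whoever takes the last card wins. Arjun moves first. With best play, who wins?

Arjun wins

Compute the nim-sum pairwise:
26 ⊕ 15 = 21
21 ⊕ 2 = 23
The nim-sum is 23 ≠ 0, so this is an N-position: the player to move can win; Arjun has a winning move.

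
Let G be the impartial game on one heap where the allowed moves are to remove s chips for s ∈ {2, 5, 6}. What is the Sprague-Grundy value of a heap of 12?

0

Compute g(0), g(1), … for moves {2, 5, 6}:
g(0) = mex{} = 0
g(1) = mex{} = 0
g(2) = mex{0} = 1
g(3) = mex{0} = 1
g(4) = mex{1} = 0
g(5) = mex{0,1} = 2
g(6) = mex{0} = 1
g(7) = mex{0,1,2} = 3
g(8) = mex{1} = 0
g(9) = mex{0,1,3} = 2
g(10) = mex{0,2} = 1
g(11) = mex{1,2} = 0
g(12) = mex{1,3} = 0
So g(12) = 0.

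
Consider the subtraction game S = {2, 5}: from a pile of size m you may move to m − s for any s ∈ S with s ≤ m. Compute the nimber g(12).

2

Compute g(0), g(1), … for moves {2, 5}:
k:     0  1  2  3  4  5  6  7  8  9 10 11 12
g(k):  0  0  1  1  0  2  1  0  0  1  1  0  2
So g(12) = 2.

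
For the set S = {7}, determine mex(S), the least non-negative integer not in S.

0 is not in the set, so the mex is 0.

0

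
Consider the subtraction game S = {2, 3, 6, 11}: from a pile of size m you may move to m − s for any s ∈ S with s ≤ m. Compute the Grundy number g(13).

2

Grundy values for subtraction set {2, 3, 6, 11}:
g(0) = mex{} = 0
g(1) = mex{} = 0
g(2) = mex{0} = 1
g(3) = mex{0} = 1
g(4) = mex{0,1} = 2
g(5) = mex{1} = 0
g(6) = mex{0,1,2} = 3
g(7) = mex{0,2} = 1
g(8) = mex{0,1,3} = 2
g(9) = mex{1,3} = 0
g(10) = mex{1,2} = 0
g(11) = mex{0,2} = 1
g(12) = mex{0,3} = 1
g(13) = mex{0,1} = 2
So g(13) = 2.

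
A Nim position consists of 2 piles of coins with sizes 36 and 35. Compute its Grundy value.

7

Compute the nim-sum pairwise:
36 XOR 35 = 7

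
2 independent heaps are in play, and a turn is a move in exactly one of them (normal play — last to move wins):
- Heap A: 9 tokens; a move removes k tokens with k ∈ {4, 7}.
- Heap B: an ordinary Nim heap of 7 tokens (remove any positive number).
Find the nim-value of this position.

5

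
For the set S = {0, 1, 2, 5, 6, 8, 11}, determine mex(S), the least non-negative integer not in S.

3

The values 0, 1, 2 are all present; 3 is the first non-negative integer missing from the set.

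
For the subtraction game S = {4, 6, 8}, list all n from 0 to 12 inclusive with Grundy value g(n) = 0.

0, 1, 2, 3, 12

Build the Grundy sequence with g(k) = mex{g(k−s) : s ∈ {4, 6, 8}, s ≤ k}:
g(0) = mex{} = 0
g(1) = mex{} = 0
g(2) = mex{} = 0
g(3) = mex{} = 0
g(4) = mex{0} = 1
g(5) = mex{0} = 1
g(6) = mex{0} = 1
g(7) = mex{0} = 1
g(8) = mex{0,1} = 2
g(9) = mex{0,1} = 2
g(10) = mex{0,1} = 2
g(11) = mex{0,1} = 2
g(12) = mex{1,2} = 0
The P-positions (g = 0) in 0..12 are 0, 1, 2, 3, 12.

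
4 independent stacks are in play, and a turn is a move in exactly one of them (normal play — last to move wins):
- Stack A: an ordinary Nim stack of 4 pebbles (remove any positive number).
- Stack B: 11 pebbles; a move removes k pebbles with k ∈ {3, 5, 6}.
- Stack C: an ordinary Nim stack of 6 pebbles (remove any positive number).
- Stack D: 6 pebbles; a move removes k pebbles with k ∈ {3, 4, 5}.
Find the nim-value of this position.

0

Stack A is a plain Nim stack of size 4, so its Grundy value is 4.
For stack B, compute g(0), g(1), … with moves {3, 5, 6}:
k:     0  1  2  3  4  5  6  7  8  9 10 11
g(k):  0  0  0  1  1  1  2  2  2  0  0  0
So g(11) = 0.
Stack C is a plain Nim stack of size 6, so its Grundy value is 6.
Grundy values for stack D (subtraction set {3, 4, 5}):
g(0) = mex{} = 0
g(1) = mex{} = 0
g(2) = mex{} = 0
g(3) = mex{0} = 1
g(4) = mex{0} = 1
g(5) = mex{0} = 1
g(6) = mex{0,1} = 2
So g(6) = 2.
The value of a disjunctive sum is the nim-sum of the parts.
Combined value = 4 ⊕ 0 ⊕ 6 ⊕ 2 = 0.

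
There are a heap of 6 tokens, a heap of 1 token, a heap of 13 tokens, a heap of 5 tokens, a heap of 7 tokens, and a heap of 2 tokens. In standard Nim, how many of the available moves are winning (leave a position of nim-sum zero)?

Compute the nim-sum pairwise:
6 XOR 1 = 7
7 XOR 13 = 10
10 XOR 5 = 15
15 XOR 7 = 8
8 XOR 2 = 10
The overall nim-sum is X = 10. A heap of size p has a winning move iff p XOR X < p (reduce it to p XOR X).
  6: 6 XOR 10 = 12 ≥ 6 — no move.
  1: 1 XOR 10 = 11 ≥ 1 — no move.
  13: 13 XOR 10 = 7 < 13 — winning move (to 7).
  5: 5 XOR 10 = 15 ≥ 5 — no move.
  7: 7 XOR 10 = 13 ≥ 7 — no move.
  2: 2 XOR 10 = 8 ≥ 2 — no move.
That gives 1 winning move.

1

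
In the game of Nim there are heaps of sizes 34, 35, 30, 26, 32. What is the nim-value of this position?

37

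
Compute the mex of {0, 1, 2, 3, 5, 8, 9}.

4

The values 0, 1, 2, 3 are all present; 4 is the first non-negative integer missing from the set.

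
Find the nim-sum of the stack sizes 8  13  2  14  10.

3

Compute the nim-sum pairwise:
8 ^ 13 = 5
5 ^ 2 = 7
7 ^ 14 = 9
9 ^ 10 = 3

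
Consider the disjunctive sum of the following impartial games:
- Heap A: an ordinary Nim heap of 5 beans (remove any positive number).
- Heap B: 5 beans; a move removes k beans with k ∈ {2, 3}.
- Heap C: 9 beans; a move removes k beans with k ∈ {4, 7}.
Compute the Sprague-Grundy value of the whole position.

7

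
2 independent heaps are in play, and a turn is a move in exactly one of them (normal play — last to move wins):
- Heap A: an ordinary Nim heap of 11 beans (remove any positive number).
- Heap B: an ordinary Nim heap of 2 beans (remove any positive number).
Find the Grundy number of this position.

9

Heap A is a plain Nim heap of size 11, so its Grundy value is 11.
Heap B is a plain Nim heap of size 2, so its Grundy value is 2.
The value of a disjunctive sum is the nim-sum of the parts.
Combined value = 11 ⊕ 2 = 9.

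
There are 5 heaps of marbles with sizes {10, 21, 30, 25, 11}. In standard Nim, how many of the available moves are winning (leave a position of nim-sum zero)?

3

Nim-sum: 10 XOR 21 XOR 30 XOR 25 XOR 11 = 19.
The overall nim-sum is X = 19. A heap of size p has a winning move iff p XOR X < p (reduce it to p XOR X).
  10: 10 XOR 19 = 25 ≥ 10 — no move.
  21: 21 XOR 19 = 6 < 21 — winning move (to 6).
  30: 30 XOR 19 = 13 < 30 — winning move (to 13).
  25: 25 XOR 19 = 10 < 25 — winning move (to 10).
  11: 11 XOR 19 = 24 ≥ 11 — no move.
That gives 3 winning moves.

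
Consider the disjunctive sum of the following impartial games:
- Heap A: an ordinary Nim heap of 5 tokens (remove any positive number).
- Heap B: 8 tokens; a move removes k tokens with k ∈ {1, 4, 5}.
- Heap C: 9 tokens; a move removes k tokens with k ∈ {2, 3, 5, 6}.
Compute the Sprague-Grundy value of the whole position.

Heap A is a plain Nim heap of size 5, so its Grundy value is 5.
Grundy values for heap B (subtraction set {1, 4, 5}):
g(0) = mex{} = 0
g(1) = mex{0} = 1
g(2) = mex{1} = 0
g(3) = mex{0} = 1
g(4) = mex{0,1} = 2
g(5) = mex{0,1,2} = 3
g(6) = mex{0,1,3} = 2
g(7) = mex{0,1,2} = 3
g(8) = mex{1,2,3} = 0
So g(8) = 0.
For heap C, compute g(0), g(1), … with moves {2, 3, 5, 6}:
k:     0  1  2  3  4  5  6  7  8  9
g(k):  0  0  1  1  2  2  3  3  0  0
So g(9) = 0.
The value of a disjunctive sum is the nim-sum of the parts.
Combined value = 5 XOR 0 XOR 0 = 5.

5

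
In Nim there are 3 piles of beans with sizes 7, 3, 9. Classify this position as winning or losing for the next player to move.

Compute the nim-sum pairwise:
7 ⊕ 3 = 4
4 ⊕ 9 = 13
The nim-sum is 13 ≠ 0, so this is an N-position: the player to move can win.

Winning position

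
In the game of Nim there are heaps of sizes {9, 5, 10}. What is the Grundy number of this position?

6

Compute the nim-sum pairwise:
9 ⊕ 5 = 12
12 ⊕ 10 = 6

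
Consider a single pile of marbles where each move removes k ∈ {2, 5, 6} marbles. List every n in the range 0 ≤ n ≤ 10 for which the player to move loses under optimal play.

Build the Grundy sequence with g(k) = mex{g(k−s) : s ∈ {2, 5, 6}, s ≤ k}:
g(0) = mex{} = 0
g(1) = mex{} = 0
g(2) = mex{0} = 1
g(3) = mex{0} = 1
g(4) = mex{1} = 0
g(5) = mex{0,1} = 2
g(6) = mex{0} = 1
g(7) = mex{0,1,2} = 3
g(8) = mex{1} = 0
g(9) = mex{0,1,3} = 2
g(10) = mex{0,2} = 1
The P-positions (g = 0) in 0..10 are 0, 1, 4, 8.

0, 1, 4, 8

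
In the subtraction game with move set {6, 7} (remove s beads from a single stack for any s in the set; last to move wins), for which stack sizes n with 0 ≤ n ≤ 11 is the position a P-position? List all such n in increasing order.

Grundy values for subtraction set {6, 7}:
k:     0  1  2  3  4  5  6  7  8  9 10 11
g(k):  0  0  0  0  0  0  1  1  1  1  1  1
The P-positions (g = 0) in 0..11 are 0, 1, 2, 3, 4, 5.

0, 1, 2, 3, 4, 5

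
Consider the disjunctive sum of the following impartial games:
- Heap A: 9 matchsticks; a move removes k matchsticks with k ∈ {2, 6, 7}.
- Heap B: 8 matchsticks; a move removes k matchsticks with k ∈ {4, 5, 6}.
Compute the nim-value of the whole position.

2

Build the Grundy sequence for heap A with g(k) = mex{g(k−s) : s ∈ {2, 6, 7}, s ≤ k}:
g(0) = mex{} = 0
g(1) = mex{} = 0
g(2) = mex{0} = 1
g(3) = mex{0} = 1
g(4) = mex{1} = 0
g(5) = mex{1} = 0
g(6) = mex{0} = 1
g(7) = mex{0} = 1
g(8) = mex{0,1} = 2
g(9) = mex{1} = 0
So g(9) = 0.
Grundy values for heap B (subtraction set {4, 5, 6}):
g(0) = mex{} = 0
g(1) = mex{} = 0
g(2) = mex{} = 0
g(3) = mex{} = 0
g(4) = mex{0} = 1
g(5) = mex{0} = 1
g(6) = mex{0} = 1
g(7) = mex{0} = 1
g(8) = mex{0,1} = 2
So g(8) = 2.
The value of a disjunctive sum is the nim-sum of the parts.
Combined value = 0 XOR 2 = 2.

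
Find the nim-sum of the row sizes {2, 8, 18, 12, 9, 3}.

Write each in binary and XOR column by column:
  00010  (2)
  01000  (8)
  10010  (18)
  01100  (12)
  01001  (9)
  00011  (3)
  -----
  11110  (30)

30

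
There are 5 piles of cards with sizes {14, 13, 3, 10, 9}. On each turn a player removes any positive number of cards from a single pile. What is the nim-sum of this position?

3

In binary:
  1110  (14)
  1101  (13)
  0011  (3)
  1010  (10)
  1001  (9)
  ----
  0011  (3)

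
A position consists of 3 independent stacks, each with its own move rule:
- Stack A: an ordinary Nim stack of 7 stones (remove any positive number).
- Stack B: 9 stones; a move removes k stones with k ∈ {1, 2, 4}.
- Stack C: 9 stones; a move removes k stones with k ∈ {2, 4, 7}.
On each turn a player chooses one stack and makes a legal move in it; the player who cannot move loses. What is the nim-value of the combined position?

7

Stack A is a plain Nim stack of size 7, so its Grundy value is 7.
Build the Grundy sequence for stack B with g(k) = mex{g(k−s) : s ∈ {1, 2, 4}, s ≤ k}:
k:     0  1  2  3  4  5  6  7  8  9
g(k):  0  1  2  0  1  2  0  1  2  0
So g(9) = 0.
Grundy values for stack C (subtraction set {2, 4, 7}):
k:     0  1  2  3  4  5  6  7  8  9
g(k):  0  0  1  1  2  2  0  3  1  0
So g(9) = 0.
The value of a disjunctive sum is the nim-sum of the parts.
Combined value = 7 ⊕ 0 ⊕ 0 = 7.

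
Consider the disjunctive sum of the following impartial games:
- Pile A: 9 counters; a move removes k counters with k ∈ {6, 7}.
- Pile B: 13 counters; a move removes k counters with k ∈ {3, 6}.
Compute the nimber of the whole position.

0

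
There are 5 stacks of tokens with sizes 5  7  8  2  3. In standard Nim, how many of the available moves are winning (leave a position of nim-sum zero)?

1

In binary:
  0101  (5)
  0111  (7)
  1000  (8)
  0010  (2)
  0011  (3)
  ----
  1011  (11)
The overall nim-sum is X = 11. A stack of size p has a winning move iff p XOR X < p (reduce it to p XOR X).
  5: 5 XOR 11 = 14 ≥ 5 — no move.
  7: 7 XOR 11 = 12 ≥ 7 — no move.
  8: 8 XOR 11 = 3 < 8 — winning move (to 3).
  2: 2 XOR 11 = 9 ≥ 2 — no move.
  3: 3 XOR 11 = 8 ≥ 3 — no move.
That gives 1 winning move.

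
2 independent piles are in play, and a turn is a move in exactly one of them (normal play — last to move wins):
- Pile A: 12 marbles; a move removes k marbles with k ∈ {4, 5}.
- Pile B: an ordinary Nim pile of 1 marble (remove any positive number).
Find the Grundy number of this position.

1

For pile A, compute g(0), g(1), … with moves {4, 5}:
k:     0  1  2  3  4  5  6  7  8  9 10 11 12
g(k):  0  0  0  0  1  1  1  1  2  0  0  0  0
So g(12) = 0.
Pile B is a plain Nim pile of size 1, so its Grundy value is 1.
By the Sprague-Grundy theorem, the Grundy value of a sum of independent games is the XOR of the component values.
Combined value = 0 XOR 1 = 1.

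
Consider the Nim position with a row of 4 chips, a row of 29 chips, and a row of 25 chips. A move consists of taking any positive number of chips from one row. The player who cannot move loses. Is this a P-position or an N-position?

Nim-sum: 4 ^ 29 ^ 25 = 0.
The nim-sum is 0, so this is a P-position: the player to move is in a losing position under optimal play.

P-position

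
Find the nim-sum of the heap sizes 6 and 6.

0

Nim-sum: 6 XOR 6 = 0.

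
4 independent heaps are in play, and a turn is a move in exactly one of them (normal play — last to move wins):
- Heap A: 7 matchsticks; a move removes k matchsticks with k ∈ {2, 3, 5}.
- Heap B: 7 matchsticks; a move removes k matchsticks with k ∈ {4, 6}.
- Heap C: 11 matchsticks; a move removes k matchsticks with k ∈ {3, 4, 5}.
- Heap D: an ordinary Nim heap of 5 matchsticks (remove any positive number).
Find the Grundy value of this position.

Build the Grundy sequence for heap A with g(k) = mex{g(k−s) : s ∈ {2, 3, 5}, s ≤ k}:
g(0) = mex{} = 0
g(1) = mex{} = 0
g(2) = mex{0} = 1
g(3) = mex{0} = 1
g(4) = mex{0,1} = 2
g(5) = mex{0,1} = 2
g(6) = mex{0,1,2} = 3
g(7) = mex{1,2} = 0
So g(7) = 0.
Build the Grundy sequence for heap B with g(k) = mex{g(k−s) : s ∈ {4, 6}, s ≤ k}:
g(0) = mex{} = 0
g(1) = mex{} = 0
g(2) = mex{} = 0
g(3) = mex{} = 0
g(4) = mex{0} = 1
g(5) = mex{0} = 1
g(6) = mex{0} = 1
g(7) = mex{0} = 1
So g(7) = 1.
Build the Grundy sequence for heap C with g(k) = mex{g(k−s) : s ∈ {3, 4, 5}, s ≤ k}:
k:     0  1  2  3  4  5  6  7  8  9 10 11
g(k):  0  0  0  1  1  1  2  2  0  0  0  1
So g(11) = 1.
Heap D is a plain Nim heap of size 5, so its Grundy value is 5.
By the Sprague-Grundy theorem, the Grundy value of a sum of independent games is the XOR of the component values.
Combined value = 0 ⊕ 1 ⊕ 1 ⊕ 5 = 5.

5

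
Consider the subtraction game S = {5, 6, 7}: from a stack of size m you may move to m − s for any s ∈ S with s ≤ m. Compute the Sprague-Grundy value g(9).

1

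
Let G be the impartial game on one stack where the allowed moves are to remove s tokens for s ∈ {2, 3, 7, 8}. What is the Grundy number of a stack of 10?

Compute g(0), g(1), … for moves {2, 3, 7, 8}:
g(0) = mex{} = 0
g(1) = mex{} = 0
g(2) = mex{0} = 1
g(3) = mex{0} = 1
g(4) = mex{0,1} = 2
g(5) = mex{1} = 0
g(6) = mex{1,2} = 0
g(7) = mex{0,2} = 1
g(8) = mex{0} = 1
g(9) = mex{0,1} = 2
g(10) = mex{1} = 0
So g(10) = 0.

0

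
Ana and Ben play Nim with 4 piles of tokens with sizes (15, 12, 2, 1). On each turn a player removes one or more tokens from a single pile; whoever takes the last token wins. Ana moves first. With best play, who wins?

Ben wins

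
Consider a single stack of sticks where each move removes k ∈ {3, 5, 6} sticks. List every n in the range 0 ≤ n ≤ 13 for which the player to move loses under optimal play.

0, 1, 2, 9, 10, 11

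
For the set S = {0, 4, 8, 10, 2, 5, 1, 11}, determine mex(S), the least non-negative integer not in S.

3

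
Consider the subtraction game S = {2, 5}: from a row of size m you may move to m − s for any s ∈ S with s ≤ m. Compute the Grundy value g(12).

2

Compute g(0), g(1), … for moves {2, 5}:
g(0) = mex{} = 0
g(1) = mex{} = 0
g(2) = mex{0} = 1
g(3) = mex{0} = 1
g(4) = mex{1} = 0
g(5) = mex{0,1} = 2
g(6) = mex{0} = 1
g(7) = mex{1,2} = 0
g(8) = mex{1} = 0
g(9) = mex{0} = 1
g(10) = mex{0,2} = 1
g(11) = mex{1} = 0
g(12) = mex{0,1} = 2
So g(12) = 2.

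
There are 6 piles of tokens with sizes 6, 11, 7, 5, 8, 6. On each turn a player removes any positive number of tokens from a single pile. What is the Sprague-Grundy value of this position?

1

Compute the nim-sum pairwise:
6 ^ 11 = 13
13 ^ 7 = 10
10 ^ 5 = 15
15 ^ 8 = 7
7 ^ 6 = 1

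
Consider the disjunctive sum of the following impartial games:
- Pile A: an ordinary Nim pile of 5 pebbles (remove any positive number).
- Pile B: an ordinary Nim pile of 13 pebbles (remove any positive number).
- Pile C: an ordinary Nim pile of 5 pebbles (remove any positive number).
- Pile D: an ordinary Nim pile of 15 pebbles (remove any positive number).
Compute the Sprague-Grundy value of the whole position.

Pile A is a plain Nim pile of size 5, so its Grundy value is 5.
Pile B is a plain Nim pile of size 13, so its Grundy value is 13.
Pile C is a plain Nim pile of size 5, so its Grundy value is 5.
Pile D is a plain Nim pile of size 15, so its Grundy value is 15.
The value of a disjunctive sum is the nim-sum of the parts.
Combined value = 5 ⊕ 13 ⊕ 5 ⊕ 15 = 2.

2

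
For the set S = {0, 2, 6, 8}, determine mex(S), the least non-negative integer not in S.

1

0 is in the set but 1 is not, so the mex is 1.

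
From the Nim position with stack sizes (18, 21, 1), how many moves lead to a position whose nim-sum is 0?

1

Compute the nim-sum pairwise:
18 XOR 21 = 7
7 XOR 1 = 6
The overall nim-sum is X = 6. A stack of size p has a winning move iff p XOR X < p (reduce it to p XOR X).
  18: 18 XOR 6 = 20 ≥ 18 — no move.
  21: 21 XOR 6 = 19 < 21 — winning move (to 19).
  1: 1 XOR 6 = 7 ≥ 1 — no move.
That gives 1 winning move.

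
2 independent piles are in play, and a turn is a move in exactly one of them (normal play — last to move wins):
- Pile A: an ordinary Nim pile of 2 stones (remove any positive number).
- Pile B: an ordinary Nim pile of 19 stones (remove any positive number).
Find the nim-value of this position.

17

Pile A is a plain Nim pile of size 2, so its Grundy value is 2.
Pile B is a plain Nim pile of size 19, so its Grundy value is 19.
The value of a disjunctive sum is the nim-sum of the parts.
Combined value = 2 XOR 19 = 17.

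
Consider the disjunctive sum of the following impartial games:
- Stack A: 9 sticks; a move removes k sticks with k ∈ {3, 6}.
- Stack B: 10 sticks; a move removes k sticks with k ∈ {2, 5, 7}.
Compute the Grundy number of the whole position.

For stack A, compute g(0), g(1), … with moves {3, 6}:
g(0) = mex{} = 0
g(1) = mex{} = 0
g(2) = mex{} = 0
g(3) = mex{0} = 1
g(4) = mex{0} = 1
g(5) = mex{0} = 1
g(6) = mex{0,1} = 2
g(7) = mex{0,1} = 2
g(8) = mex{0,1} = 2
g(9) = mex{1,2} = 0
So g(9) = 0.
For stack B, compute g(0), g(1), … with moves {2, 5, 7}:
g(0) = mex{} = 0
g(1) = mex{} = 0
g(2) = mex{0} = 1
g(3) = mex{0} = 1
g(4) = mex{1} = 0
g(5) = mex{0,1} = 2
g(6) = mex{0} = 1
g(7) = mex{0,1,2} = 3
g(8) = mex{0,1} = 2
g(9) = mex{0,1,3} = 2
g(10) = mex{1,2} = 0
So g(10) = 0.
The value of a disjunctive sum is the nim-sum of the parts.
Combined value = 0 XOR 0 = 0.

0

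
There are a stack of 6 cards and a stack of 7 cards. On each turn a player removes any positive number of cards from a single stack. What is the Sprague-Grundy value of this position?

Nim-sum: 6 ⊕ 7 = 1.

1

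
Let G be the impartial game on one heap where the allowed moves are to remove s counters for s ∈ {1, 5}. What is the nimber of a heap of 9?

1

Grundy values for subtraction set {1, 5}:
k:     0  1  2  3  4  5  6  7  8  9
g(k):  0  1  0  1  0  1  0  1  0  1
So g(9) = 1.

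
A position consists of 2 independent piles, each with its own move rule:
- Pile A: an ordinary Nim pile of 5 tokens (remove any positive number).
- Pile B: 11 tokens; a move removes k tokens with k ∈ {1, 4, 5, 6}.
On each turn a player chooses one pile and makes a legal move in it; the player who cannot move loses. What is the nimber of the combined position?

5

Pile A is a plain Nim pile of size 5, so its Grundy value is 5.
For pile B, compute g(0), g(1), … with moves {1, 4, 5, 6}:
g(0) = mex{} = 0
g(1) = mex{0} = 1
g(2) = mex{1} = 0
g(3) = mex{0} = 1
g(4) = mex{0,1} = 2
g(5) = mex{0,1,2} = 3
g(6) = mex{0,1,3} = 2
g(7) = mex{0,1,2} = 3
g(8) = mex{0,1,2,3} = 4
g(9) = mex{1,2,3,4} = 0
g(10) = mex{0,2,3} = 1
g(11) = mex{1,2,3} = 0
So g(11) = 0.
The value of a disjunctive sum is the nim-sum of the parts.
Combined value = 5 ⊕ 0 = 5.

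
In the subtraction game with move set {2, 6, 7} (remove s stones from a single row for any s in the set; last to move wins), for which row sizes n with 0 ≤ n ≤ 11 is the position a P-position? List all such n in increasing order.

0, 1, 4, 5, 9

Compute g(0), g(1), … for moves {2, 6, 7}:
k:     0  1  2  3  4  5  6  7  8  9 10 11
g(k):  0  0  1  1  0  0  1  1  2  0  3  1
The P-positions (g = 0) in 0..11 are 0, 1, 4, 5, 9.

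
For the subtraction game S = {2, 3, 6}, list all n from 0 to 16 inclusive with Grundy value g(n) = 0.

0, 1, 5, 9, 10, 14

Build the Grundy sequence with g(k) = mex{g(k−s) : s ∈ {2, 3, 6}, s ≤ k}:
k:     0  1  2  3  4  5  6  7  8  9 10 11 12 13 14 15 16
g(k):  0  0  1  1  2  0  3  1  2  0  0  1  1  2  0  3  1
The P-positions (g = 0) in 0..16 are 0, 1, 5, 9, 10, 14.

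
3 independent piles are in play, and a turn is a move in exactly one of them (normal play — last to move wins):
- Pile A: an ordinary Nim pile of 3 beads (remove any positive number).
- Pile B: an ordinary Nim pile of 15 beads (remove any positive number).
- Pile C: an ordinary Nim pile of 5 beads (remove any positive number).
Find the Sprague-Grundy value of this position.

9

Pile A is a plain Nim pile of size 3, so its Grundy value is 3.
Pile B is a plain Nim pile of size 15, so its Grundy value is 15.
Pile C is a plain Nim pile of size 5, so its Grundy value is 5.
The value of a disjunctive sum is the nim-sum of the parts.
Combined value = 3 XOR 15 XOR 5 = 9.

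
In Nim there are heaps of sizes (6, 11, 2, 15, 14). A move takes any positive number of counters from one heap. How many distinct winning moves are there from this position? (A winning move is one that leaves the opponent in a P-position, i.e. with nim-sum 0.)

3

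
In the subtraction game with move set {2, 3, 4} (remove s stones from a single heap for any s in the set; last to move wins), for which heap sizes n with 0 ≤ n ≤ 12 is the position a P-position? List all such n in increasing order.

0, 1, 6, 7, 12

Compute g(0), g(1), … for moves {2, 3, 4}:
g(0) = mex{} = 0
g(1) = mex{} = 0
g(2) = mex{0} = 1
g(3) = mex{0} = 1
g(4) = mex{0,1} = 2
g(5) = mex{0,1} = 2
g(6) = mex{1,2} = 0
g(7) = mex{1,2} = 0
g(8) = mex{0,2} = 1
g(9) = mex{0,2} = 1
g(10) = mex{0,1} = 2
g(11) = mex{0,1} = 2
g(12) = mex{1,2} = 0
The P-positions (g = 0) in 0..12 are 0, 1, 6, 7, 12.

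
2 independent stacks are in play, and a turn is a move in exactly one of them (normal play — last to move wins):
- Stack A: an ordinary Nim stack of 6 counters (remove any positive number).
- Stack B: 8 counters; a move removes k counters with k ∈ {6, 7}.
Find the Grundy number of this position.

7

Stack A is a plain Nim stack of size 6, so its Grundy value is 6.
Build the Grundy sequence for stack B with g(k) = mex{g(k−s) : s ∈ {6, 7}, s ≤ k}:
g(0) = mex{} = 0
g(1) = mex{} = 0
g(2) = mex{} = 0
g(3) = mex{} = 0
g(4) = mex{} = 0
g(5) = mex{} = 0
g(6) = mex{0} = 1
g(7) = mex{0} = 1
g(8) = mex{0} = 1
So g(8) = 1.
The value of a disjunctive sum is the nim-sum of the parts.
Combined value = 6 XOR 1 = 7.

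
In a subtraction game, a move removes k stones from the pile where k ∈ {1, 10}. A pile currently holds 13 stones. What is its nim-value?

Grundy values for subtraction set {1, 10}:
g(0) = mex{} = 0
g(1) = mex{0} = 1
g(2) = mex{1} = 0
g(3) = mex{0} = 1
g(4) = mex{1} = 0
g(5) = mex{0} = 1
g(6) = mex{1} = 0
g(7) = mex{0} = 1
g(8) = mex{1} = 0
g(9) = mex{0} = 1
g(10) = mex{0,1} = 2
g(11) = mex{1,2} = 0
g(12) = mex{0} = 1
g(13) = mex{1} = 0
So g(13) = 0.

0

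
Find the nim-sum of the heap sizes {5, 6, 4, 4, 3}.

0

Nim-sum: 5 ^ 6 ^ 4 ^ 4 ^ 3 = 0.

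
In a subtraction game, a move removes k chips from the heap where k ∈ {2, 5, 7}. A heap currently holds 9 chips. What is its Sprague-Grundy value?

2

Build the Grundy sequence with g(k) = mex{g(k−s) : s ∈ {2, 5, 7}, s ≤ k}:
k:     0  1  2  3  4  5  6  7  8  9
g(k):  0  0  1  1  0  2  1  3  2  2
So g(9) = 2.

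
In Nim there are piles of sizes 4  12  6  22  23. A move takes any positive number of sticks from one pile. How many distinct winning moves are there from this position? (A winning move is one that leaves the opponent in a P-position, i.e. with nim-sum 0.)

1

Compute the nim-sum pairwise:
4 ^ 12 = 8
8 ^ 6 = 14
14 ^ 22 = 24
24 ^ 23 = 15
The overall nim-sum is X = 15. A pile of size p has a winning move iff p XOR X < p (reduce it to p XOR X).
  4: 4 XOR 15 = 11 ≥ 4 — no move.
  12: 12 XOR 15 = 3 < 12 — winning move (to 3).
  6: 6 XOR 15 = 9 ≥ 6 — no move.
  22: 22 XOR 15 = 25 ≥ 22 — no move.
  23: 23 XOR 15 = 24 ≥ 23 — no move.
That gives 1 winning move.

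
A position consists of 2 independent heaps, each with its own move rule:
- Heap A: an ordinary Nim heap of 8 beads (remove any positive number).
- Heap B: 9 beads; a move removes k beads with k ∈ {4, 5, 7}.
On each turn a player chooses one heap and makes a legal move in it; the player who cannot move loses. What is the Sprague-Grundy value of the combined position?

10

Heap A is a plain Nim heap of size 8, so its Grundy value is 8.
Grundy values for heap B (subtraction set {4, 5, 7}):
k:     0  1  2  3  4  5  6  7  8  9
g(k):  0  0  0  0  1  1  1  1  2  2
So g(9) = 2.
By the Sprague-Grundy theorem, the Grundy value of a sum of independent games is the XOR of the component values.
Combined value = 8 XOR 2 = 10.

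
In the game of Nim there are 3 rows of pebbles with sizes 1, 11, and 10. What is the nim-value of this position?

0

Compute the nim-sum pairwise:
1 ⊕ 11 = 10
10 ⊕ 10 = 0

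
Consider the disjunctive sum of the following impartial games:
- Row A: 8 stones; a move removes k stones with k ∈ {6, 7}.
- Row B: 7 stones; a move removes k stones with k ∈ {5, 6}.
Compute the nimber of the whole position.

0

For row A, compute g(0), g(1), … with moves {6, 7}:
k:     0  1  2  3  4  5  6  7  8
g(k):  0  0  0  0  0  0  1  1  1
So g(8) = 1.
Build the Grundy sequence for row B with g(k) = mex{g(k−s) : s ∈ {5, 6}, s ≤ k}:
k:     0  1  2  3  4  5  6  7
g(k):  0  0  0  0  0  1  1  1
So g(7) = 1.
By the Sprague-Grundy theorem, the Grundy value of a sum of independent games is the XOR of the component values.
Combined value = 1 XOR 1 = 0.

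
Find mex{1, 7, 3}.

0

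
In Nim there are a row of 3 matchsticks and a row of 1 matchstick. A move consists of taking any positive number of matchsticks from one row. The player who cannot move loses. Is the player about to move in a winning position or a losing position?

Winning position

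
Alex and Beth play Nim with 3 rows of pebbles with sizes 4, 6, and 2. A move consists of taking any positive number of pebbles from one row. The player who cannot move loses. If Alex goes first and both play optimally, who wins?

Nim-sum: 4 ⊕ 6 ⊕ 2 = 0.
The nim-sum is 0, so this is a P-position: the player to move is in a losing position under optimal play; Alex is about to move from it and so loses — Beth wins.

Beth wins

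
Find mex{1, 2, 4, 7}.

0

0 is not in the set, so the mex is 0.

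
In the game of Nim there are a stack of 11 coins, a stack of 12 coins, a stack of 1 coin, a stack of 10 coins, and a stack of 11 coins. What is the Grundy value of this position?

7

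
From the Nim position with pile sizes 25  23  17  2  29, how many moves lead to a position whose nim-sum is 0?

0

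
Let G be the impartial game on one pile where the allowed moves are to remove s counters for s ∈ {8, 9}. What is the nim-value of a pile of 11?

1

Compute g(0), g(1), … for moves {8, 9}:
k:     0  1  2  3  4  5  6  7  8  9 10 11
g(k):  0  0  0  0  0  0  0  0  1  1  1  1
So g(11) = 1.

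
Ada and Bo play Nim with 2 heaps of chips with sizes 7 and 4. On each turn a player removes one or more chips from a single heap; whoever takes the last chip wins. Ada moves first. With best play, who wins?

Ada wins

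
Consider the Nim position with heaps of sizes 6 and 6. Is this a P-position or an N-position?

Compute the nim-sum pairwise:
6 ^ 6 = 0
The nim-sum is 0, so this is a P-position: the player to move is in a losing position under optimal play.

P-position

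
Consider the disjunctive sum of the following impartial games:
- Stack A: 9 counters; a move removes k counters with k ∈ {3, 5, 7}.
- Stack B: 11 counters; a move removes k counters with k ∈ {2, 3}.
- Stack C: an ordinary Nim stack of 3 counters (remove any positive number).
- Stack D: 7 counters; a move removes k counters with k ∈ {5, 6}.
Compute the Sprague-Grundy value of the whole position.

For stack A, compute g(0), g(1), … with moves {3, 5, 7}:
k:     0  1  2  3  4  5  6  7  8  9
g(k):  0  0  0  1  1  1  2  2  2  3
So g(9) = 3.
For stack B, compute g(0), g(1), … with moves {2, 3}:
g(0) = mex{} = 0
g(1) = mex{} = 0
g(2) = mex{0} = 1
g(3) = mex{0} = 1
g(4) = mex{0,1} = 2
g(5) = mex{1} = 0
g(6) = mex{1,2} = 0
g(7) = mex{0,2} = 1
g(8) = mex{0} = 1
g(9) = mex{0,1} = 2
g(10) = mex{1} = 0
g(11) = mex{1,2} = 0
So g(11) = 0.
Stack C is a plain Nim stack of size 3, so its Grundy value is 3.
For stack D, compute g(0), g(1), … with moves {5, 6}:
g(0) = mex{} = 0
g(1) = mex{} = 0
g(2) = mex{} = 0
g(3) = mex{} = 0
g(4) = mex{} = 0
g(5) = mex{0} = 1
g(6) = mex{0} = 1
g(7) = mex{0} = 1
So g(7) = 1.
By the Sprague-Grundy theorem, the Grundy value of a sum of independent games is the XOR of the component values.
Combined value = 3 ⊕ 0 ⊕ 3 ⊕ 1 = 1.

1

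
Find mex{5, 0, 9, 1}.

The values 0, 1 are all present; 2 is the first non-negative integer missing from the set.

2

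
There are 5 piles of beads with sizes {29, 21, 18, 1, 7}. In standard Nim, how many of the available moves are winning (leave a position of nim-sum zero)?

Compute the nim-sum pairwise:
29 ⊕ 21 = 8
8 ⊕ 18 = 26
26 ⊕ 1 = 27
27 ⊕ 7 = 28
The overall nim-sum is X = 28. A pile of size p has a winning move iff p XOR X < p (reduce it to p XOR X).
  29: 29 XOR 28 = 1 < 29 — winning move (to 1).
  21: 21 XOR 28 = 9 < 21 — winning move (to 9).
  18: 18 XOR 28 = 14 < 18 — winning move (to 14).
  1: 1 XOR 28 = 29 ≥ 1 — no move.
  7: 7 XOR 28 = 27 ≥ 7 — no move.
That gives 3 winning moves.

3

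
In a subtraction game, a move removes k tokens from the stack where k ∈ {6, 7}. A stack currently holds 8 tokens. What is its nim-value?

1

Grundy values for subtraction set {6, 7}:
g(0) = mex{} = 0
g(1) = mex{} = 0
g(2) = mex{} = 0
g(3) = mex{} = 0
g(4) = mex{} = 0
g(5) = mex{} = 0
g(6) = mex{0} = 1
g(7) = mex{0} = 1
g(8) = mex{0} = 1
So g(8) = 1.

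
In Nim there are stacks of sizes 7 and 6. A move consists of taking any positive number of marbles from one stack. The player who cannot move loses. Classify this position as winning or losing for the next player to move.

Winning position

Compute the nim-sum pairwise:
7 XOR 6 = 1
The nim-sum is 1 ≠ 0, so this is an N-position: the player to move can win.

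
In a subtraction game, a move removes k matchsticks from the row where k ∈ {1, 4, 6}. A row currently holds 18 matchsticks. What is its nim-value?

Build the Grundy sequence with g(k) = mex{g(k−s) : s ∈ {1, 4, 6}, s ≤ k}:
k:     0  1  2  3  4  5  6  7  8  9 10 11 12 13 14 15 16 17 18
g(k):  0  1  0  1  2  0  1  0  1  2  0  1  0  1  2  0  1  0  1
So g(18) = 1.

1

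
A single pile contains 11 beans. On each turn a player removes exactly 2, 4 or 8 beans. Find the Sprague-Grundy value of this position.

2

Build the Grundy sequence with g(k) = mex{g(k−s) : s ∈ {2, 4, 8}, s ≤ k}:
k:     0  1  2  3  4  5  6  7  8  9 10 11
g(k):  0  0  1  1  2  2  0  0  1  1  2  2
So g(11) = 2.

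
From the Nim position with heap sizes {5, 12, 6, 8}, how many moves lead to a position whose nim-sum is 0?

3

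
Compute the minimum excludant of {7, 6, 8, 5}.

0 is not in the set, so the mex is 0.

0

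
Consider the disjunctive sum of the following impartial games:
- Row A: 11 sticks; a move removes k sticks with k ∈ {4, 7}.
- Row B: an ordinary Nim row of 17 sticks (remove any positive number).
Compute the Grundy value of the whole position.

For row A, compute g(0), g(1), … with moves {4, 7}:
k:     0  1  2  3  4  5  6  7  8  9 10 11
g(k):  0  0  0  0  1  1  1  1  2  2  2  0
So g(11) = 0.
Row B is a plain Nim row of size 17, so its Grundy value is 17.
By the Sprague-Grundy theorem, the Grundy value of a sum of independent games is the XOR of the component values.
Combined value = 0 ⊕ 17 = 17.

17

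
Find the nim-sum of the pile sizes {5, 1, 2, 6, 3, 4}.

Compute the nim-sum pairwise:
5 XOR 1 = 4
4 XOR 2 = 6
6 XOR 6 = 0
0 XOR 3 = 3
3 XOR 4 = 7

7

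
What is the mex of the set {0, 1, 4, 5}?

The values 0, 1 are all present; 2 is the first non-negative integer missing from the set.

2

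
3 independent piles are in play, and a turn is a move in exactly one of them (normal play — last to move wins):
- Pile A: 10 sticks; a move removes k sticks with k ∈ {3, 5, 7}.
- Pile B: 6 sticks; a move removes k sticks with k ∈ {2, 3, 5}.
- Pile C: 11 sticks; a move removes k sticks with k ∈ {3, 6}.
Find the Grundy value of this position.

Grundy values for pile A (subtraction set {3, 5, 7}):
k:     0  1  2  3  4  5  6  7  8  9 10
g(k):  0  0  0  1  1  1  2  2  2  3  0
So g(10) = 0.
Grundy values for pile B (subtraction set {2, 3, 5}):
k:     0  1  2  3  4  5  6
g(k):  0  0  1  1  2  2  3
So g(6) = 3.
Grundy values for pile C (subtraction set {3, 6}):
k:     0  1  2  3  4  5  6  7  8  9 10 11
g(k):  0  0  0  1  1  1  2  2  2  0  0  0
So g(11) = 0.
By the Sprague-Grundy theorem, the Grundy value of a sum of independent games is the XOR of the component values.
Combined value = 0 ⊕ 3 ⊕ 0 = 3.

3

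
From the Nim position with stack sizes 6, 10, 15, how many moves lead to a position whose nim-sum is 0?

3

Compute the nim-sum pairwise:
6 ^ 10 = 12
12 ^ 15 = 3
The overall nim-sum is X = 3. A stack of size p has a winning move iff p XOR X < p (reduce it to p XOR X).
  6: 6 XOR 3 = 5 < 6 — winning move (to 5).
  10: 10 XOR 3 = 9 < 10 — winning move (to 9).
  15: 15 XOR 3 = 12 < 15 — winning move (to 12).
That gives 3 winning moves.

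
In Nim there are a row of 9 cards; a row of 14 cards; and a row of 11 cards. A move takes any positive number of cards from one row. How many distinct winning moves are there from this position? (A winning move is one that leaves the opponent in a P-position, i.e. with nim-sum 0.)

Write each in binary and XOR column by column:
  1001  (9)
  1110  (14)
  1011  (11)
  ----
  1100  (12)
The overall nim-sum is X = 12. A row of size p has a winning move iff p XOR X < p (reduce it to p XOR X).
  9: 9 XOR 12 = 5 < 9 — winning move (to 5).
  14: 14 XOR 12 = 2 < 14 — winning move (to 2).
  11: 11 XOR 12 = 7 < 11 — winning move (to 7).
That gives 3 winning moves.

3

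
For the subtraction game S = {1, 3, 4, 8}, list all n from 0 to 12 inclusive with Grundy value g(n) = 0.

Compute g(0), g(1), … for moves {1, 3, 4, 8}:
g(0) = mex{} = 0
g(1) = mex{0} = 1
g(2) = mex{1} = 0
g(3) = mex{0} = 1
g(4) = mex{0,1} = 2
g(5) = mex{0,1,2} = 3
g(6) = mex{0,1,3} = 2
g(7) = mex{1,2} = 0
g(8) = mex{0,2,3} = 1
g(9) = mex{1,2,3} = 0
g(10) = mex{0,2} = 1
g(11) = mex{0,1} = 2
g(12) = mex{0,1,2} = 3
The P-positions (g = 0) in 0..12 are 0, 2, 7, 9.

0, 2, 7, 9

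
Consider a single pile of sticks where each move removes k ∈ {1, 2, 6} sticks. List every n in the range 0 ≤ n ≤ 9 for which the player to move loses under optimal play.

0, 3, 7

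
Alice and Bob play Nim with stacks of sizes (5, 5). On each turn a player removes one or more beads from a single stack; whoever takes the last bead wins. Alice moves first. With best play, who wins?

Bob wins

Nim-sum: 5 ⊕ 5 = 0.
The nim-sum is 0, so this is a P-position: the player to move is in a losing position under optimal play; Alice is about to move from it and so loses — Bob wins.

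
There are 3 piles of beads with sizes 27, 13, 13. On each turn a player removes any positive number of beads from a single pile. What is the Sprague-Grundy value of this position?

27

In binary:
  11011  (27)
  01101  (13)
  01101  (13)
  -----
  11011  (27)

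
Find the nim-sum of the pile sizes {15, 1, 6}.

8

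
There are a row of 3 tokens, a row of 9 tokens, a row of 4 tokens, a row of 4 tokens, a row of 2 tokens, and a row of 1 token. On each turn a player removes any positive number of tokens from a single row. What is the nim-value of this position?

9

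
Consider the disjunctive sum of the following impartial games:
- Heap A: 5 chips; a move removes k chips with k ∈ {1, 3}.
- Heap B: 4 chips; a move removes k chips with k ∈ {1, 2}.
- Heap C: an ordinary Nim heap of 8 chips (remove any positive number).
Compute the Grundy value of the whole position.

For heap A, compute g(0), g(1), … with moves {1, 3}:
g(0) = mex{} = 0
g(1) = mex{0} = 1
g(2) = mex{1} = 0
g(3) = mex{0} = 1
g(4) = mex{1} = 0
g(5) = mex{0} = 1
So g(5) = 1.
Build the Grundy sequence for heap B with g(k) = mex{g(k−s) : s ∈ {1, 2}, s ≤ k}:
g(0) = mex{} = 0
g(1) = mex{0} = 1
g(2) = mex{0,1} = 2
g(3) = mex{1,2} = 0
g(4) = mex{0,2} = 1
So g(4) = 1.
Heap C is a plain Nim heap of size 8, so its Grundy value is 8.
By the Sprague-Grundy theorem, the Grundy value of a sum of independent games is the XOR of the component values.
Combined value = 1 XOR 1 XOR 8 = 8.

8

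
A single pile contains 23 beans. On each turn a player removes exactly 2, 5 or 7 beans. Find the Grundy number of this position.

0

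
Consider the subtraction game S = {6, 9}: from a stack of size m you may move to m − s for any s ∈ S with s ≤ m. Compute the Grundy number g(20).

0

Grundy values for subtraction set {6, 9}:
k:     0  1  2  3  4  5  6  7  8  9 10 11 12 13 14 15 16 17 18 19 20
g(k):  0  0  0  0  0  0  1  1  1  1  1  1  2  2  2  0  0  0  0  0  0
So g(20) = 0.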